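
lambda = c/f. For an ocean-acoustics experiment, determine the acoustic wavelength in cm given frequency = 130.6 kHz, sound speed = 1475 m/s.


lambda = c/f = 1475 / 130600 = 0.0113 m = 1.13 cm

1.13 cm


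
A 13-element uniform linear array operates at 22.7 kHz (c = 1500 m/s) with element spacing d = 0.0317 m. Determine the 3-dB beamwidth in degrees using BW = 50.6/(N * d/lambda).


Step 1: lambda = 1500/22700 = 0.06608 m
Step 2: d/lambda = 0.0317/0.06608 = 0.4797
Step 3: BW = 50.6/(N * d/lambda) = 50.6/(13 * 0.4797) = 8.11

8.11 deg


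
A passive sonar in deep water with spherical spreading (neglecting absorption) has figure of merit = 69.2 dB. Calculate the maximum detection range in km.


At max range FOM = TL, so 20*log10(R) = 69.2
R = 10^(69.2/20) = 2884.03 m = 2.88 km

2.88 km


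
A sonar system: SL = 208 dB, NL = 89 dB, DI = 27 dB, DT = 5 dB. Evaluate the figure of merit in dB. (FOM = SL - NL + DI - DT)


FOM = SL - NL + DI - DT = 208 - 89 + 27 - 5 = 141

141 dB


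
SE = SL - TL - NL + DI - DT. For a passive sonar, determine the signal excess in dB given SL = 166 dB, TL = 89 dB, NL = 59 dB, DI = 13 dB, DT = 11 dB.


SE = SL - TL - NL + DI - DT = 166 - 89 - 59 + 13 - 11 = 20

20 dB


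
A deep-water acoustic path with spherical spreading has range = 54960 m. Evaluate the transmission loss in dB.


TL = 20*log10(54960) = 94.8

94.8 dB


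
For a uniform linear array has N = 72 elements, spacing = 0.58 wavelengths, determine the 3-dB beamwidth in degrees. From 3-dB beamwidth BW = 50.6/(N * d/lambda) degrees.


BW = 50.6 / (72 * 0.58) = 50.6 / 41.76 = 1.21

1.21 deg


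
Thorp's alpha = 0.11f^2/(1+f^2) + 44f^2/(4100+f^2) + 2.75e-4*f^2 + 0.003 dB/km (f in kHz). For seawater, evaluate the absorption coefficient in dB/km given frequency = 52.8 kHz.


f^2 = 2787.84
alpha = 0.11*2787.84/(1+2787.84) + 44*2787.84/(4100+2787.84) + 2.75e-4*2787.84 + 0.003 = 18.689

18.689 dB/km


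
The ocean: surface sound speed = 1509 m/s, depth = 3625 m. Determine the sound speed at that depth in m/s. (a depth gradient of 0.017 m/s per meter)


c = 1509 + 0.017 * 3625 = 1570.625

1570.625 m/s


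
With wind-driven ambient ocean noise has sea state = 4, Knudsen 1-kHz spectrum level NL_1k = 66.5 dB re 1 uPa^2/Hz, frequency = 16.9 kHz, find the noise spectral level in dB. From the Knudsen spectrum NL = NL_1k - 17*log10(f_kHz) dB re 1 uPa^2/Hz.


NL = NL_1k - 17*log10(f_kHz) = 66.5 - 17*log10(16.9) = 66.5 - (20.87) = 45.63

45.63 dB


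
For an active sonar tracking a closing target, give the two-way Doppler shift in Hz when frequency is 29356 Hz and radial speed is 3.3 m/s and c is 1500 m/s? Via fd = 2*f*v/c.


fd = 2*f*v/c = 2 * 29356 * 3.3 / 1500 = 129.17

129.17 Hz


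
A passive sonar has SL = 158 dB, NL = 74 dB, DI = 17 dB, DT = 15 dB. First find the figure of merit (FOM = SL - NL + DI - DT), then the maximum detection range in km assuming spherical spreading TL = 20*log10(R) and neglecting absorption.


Step 1: FOM = SL - NL + DI - DT = 158 - 74 + 17 - 15 = 86 dB
Step 2: at max range FOM = TL = 20*log10(R), so R = 10^(86/20) = 19952.62 m = 19.95 km

19.95 km


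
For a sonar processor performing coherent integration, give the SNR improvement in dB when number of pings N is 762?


Gain = 10*log10(762) = 28.82

28.82 dB


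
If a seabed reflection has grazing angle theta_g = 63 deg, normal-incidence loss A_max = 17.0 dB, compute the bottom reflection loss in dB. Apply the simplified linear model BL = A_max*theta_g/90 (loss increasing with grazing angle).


BL = A_max * theta_g / 90 = 17.0 * 63 / 90 = 11.9

11.9 dB


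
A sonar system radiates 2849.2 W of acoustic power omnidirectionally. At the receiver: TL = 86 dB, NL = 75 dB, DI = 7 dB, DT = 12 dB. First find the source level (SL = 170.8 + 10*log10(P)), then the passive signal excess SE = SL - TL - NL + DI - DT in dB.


Step 1: SL = 170.8 + 10*log10(2849.2) = 205.35 dB
Step 2: SE = SL - TL - NL + DI - DT = 205.35 - 86 - 75 + 7 - 12 = 39.35

39.35 dB


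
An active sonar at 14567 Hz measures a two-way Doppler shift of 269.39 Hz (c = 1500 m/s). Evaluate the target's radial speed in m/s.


From fd = 2*f*v/c, v = c*fd/(2*f) = 1500 * 269.39 / (2*14567) = 13.87

13.87 m/s


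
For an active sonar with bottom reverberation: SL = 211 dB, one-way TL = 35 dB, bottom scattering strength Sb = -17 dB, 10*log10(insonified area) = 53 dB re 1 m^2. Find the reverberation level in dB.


177 dB


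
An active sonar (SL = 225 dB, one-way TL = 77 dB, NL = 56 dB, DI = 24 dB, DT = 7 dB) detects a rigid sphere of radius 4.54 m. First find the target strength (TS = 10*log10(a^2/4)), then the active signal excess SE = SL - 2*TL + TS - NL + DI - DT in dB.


Step 1: TS = 10*log10(4.54^2/4) = 7.12 dB
Step 2: SE = SL - 2*TL + TS - NL + DI - DT = 225 - 2*77 + (7.12) - 56 + 24 - 7 = 39.12

39.12 dB


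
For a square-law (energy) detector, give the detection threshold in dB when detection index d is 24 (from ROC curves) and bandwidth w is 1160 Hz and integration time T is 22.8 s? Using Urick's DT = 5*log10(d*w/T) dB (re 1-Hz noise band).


DT = 5*log10(d*w/T) = 5*log10(24 * 1160 / 22.8) = 5*log10(1221.05) = 15.43

15.43 dB


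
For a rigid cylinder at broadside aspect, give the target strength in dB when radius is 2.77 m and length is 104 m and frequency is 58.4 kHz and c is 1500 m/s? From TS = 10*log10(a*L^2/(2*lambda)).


lambda = 1500/58400 = 0.02568 m
TS = 10*log10(2.77*104^2/(2*0.02568)) = 57.66

57.66 dB


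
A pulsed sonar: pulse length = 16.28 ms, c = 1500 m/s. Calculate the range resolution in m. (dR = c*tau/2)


dR = c*tau/2 = 1500 * 16.28e-3 / 2 = 12.21

12.21 m


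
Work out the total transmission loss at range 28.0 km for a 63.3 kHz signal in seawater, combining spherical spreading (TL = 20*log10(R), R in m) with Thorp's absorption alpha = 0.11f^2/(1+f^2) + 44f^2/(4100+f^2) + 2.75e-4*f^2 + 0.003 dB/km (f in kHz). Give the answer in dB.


Step 1 (Thorp): alpha = 0.11*4006.89/(1+4006.89) + 44*4006.89/(4100+4006.89) + 2.75e-4*4006.89 + 0.003 = 22.9622 dB/km
Step 2: TL_spread = 20*log10(28000) = 88.94 dB
Step 3: TL_abs = alpha*R = 22.9622 * 28.0 = 642.94 dB
Step 4: TL_total = 88.94 + 642.94 = 731.88

731.88 dB


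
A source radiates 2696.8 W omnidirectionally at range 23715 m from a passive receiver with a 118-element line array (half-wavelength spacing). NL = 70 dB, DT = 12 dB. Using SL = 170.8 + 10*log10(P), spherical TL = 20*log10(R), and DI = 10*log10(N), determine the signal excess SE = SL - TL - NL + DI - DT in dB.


Step 1: SL = 170.8 + 10*log10(2696.8) = 205.11 dB
Step 2: TL = 20*log10(23715) = 87.5 dB
Step 3: DI = 10*log10(118) = 20.72 dB
Step 4: SE = SL - TL - NL + DI - DT = 205.11 - 87.5 - 70 + 20.72 - 12 = 56.33

56.33 dB


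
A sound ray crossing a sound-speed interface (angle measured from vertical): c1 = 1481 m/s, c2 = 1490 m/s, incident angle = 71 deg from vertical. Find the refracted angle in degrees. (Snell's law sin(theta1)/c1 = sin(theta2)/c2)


sin(theta2) = (c2/c1)*sin(theta1) = (1490/1481)*sin(71 deg) = 0.95126
theta2 = arcsin(0.95126) = 72.04

72.04 deg


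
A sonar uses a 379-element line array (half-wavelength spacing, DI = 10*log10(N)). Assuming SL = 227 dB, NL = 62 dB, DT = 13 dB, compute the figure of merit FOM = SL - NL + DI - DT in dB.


Step 1: DI = 10*log10(379) = 25.79 dB
Step 2: FOM = SL - NL + DI - DT = 227 - 62 + 25.79 - 13 = 177.79

177.79 dB


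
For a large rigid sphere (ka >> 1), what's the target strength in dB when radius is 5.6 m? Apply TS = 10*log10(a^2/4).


TS = 10*log10(5.6^2 / 4) = 10*log10(7.84) = 8.94

8.94 dB


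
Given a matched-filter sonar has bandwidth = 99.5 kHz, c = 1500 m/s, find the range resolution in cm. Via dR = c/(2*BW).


0.75 cm


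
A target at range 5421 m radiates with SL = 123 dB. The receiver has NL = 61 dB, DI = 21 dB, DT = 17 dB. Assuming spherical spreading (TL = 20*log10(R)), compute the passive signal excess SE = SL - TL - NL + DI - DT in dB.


-8.68 dB


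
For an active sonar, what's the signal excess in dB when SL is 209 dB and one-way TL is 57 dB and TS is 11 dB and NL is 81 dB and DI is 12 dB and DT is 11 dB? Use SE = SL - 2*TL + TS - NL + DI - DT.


26 dB


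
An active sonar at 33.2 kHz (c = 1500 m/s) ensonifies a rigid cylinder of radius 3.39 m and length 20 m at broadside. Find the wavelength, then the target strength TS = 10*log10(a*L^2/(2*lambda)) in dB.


Step 1: lambda = c/f = 1500/33200 = 0.04518 m
Step 2: TS = 10*log10(a*L^2/(2*lambda)) = 10*log10(3.39*20^2/(2*0.04518)) = 41.76

41.76 dB


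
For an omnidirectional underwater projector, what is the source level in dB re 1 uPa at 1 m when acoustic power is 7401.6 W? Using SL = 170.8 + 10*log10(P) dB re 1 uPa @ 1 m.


SL = 170.8 + 10*log10(7401.6) = 170.8 + 38.69 = 209.49

209.49 dB


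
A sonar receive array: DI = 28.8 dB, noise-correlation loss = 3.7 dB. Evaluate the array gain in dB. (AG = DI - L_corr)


AG = DI - L_corr = 28.8 - 3.7 = 25.1

25.1 dB


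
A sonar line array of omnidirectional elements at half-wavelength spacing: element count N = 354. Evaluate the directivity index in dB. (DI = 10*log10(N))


DI = 10*log10(354) = 25.49

25.49 dB


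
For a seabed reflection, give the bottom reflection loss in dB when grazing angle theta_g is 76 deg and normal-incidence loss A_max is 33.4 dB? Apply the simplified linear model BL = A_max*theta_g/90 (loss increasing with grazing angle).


BL = A_max * theta_g / 90 = 33.4 * 76 / 90 = 28.2

28.2 dB


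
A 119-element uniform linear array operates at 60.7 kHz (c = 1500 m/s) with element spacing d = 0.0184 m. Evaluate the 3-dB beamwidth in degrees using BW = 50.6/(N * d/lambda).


0.57 deg


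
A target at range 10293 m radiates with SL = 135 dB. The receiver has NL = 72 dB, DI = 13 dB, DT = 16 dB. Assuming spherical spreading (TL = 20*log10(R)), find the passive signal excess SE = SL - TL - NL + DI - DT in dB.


-20.25 dB


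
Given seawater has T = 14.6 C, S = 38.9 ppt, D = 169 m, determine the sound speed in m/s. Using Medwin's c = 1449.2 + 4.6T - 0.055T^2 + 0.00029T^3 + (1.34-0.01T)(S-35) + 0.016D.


c = 1449.2 + 4.6*14.6 - 0.055*14.6^2 + 0.00029*14.6^3 + (1.34 - 0.01*14.6)*(38.9 - 35) + 0.016*169 = 1512.9

1512.9 m/s


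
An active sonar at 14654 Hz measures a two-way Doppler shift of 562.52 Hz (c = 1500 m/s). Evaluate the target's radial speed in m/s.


From fd = 2*f*v/c, v = c*fd/(2*f) = 1500 * 562.52 / (2*14654) = 28.79

28.79 m/s


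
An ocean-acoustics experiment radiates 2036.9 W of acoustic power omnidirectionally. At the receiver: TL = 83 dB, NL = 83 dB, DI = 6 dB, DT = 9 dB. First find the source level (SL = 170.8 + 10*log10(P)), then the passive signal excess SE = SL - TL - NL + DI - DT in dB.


Step 1: SL = 170.8 + 10*log10(2036.9) = 203.89 dB
Step 2: SE = SL - TL - NL + DI - DT = 203.89 - 83 - 83 + 6 - 9 = 34.89

34.89 dB


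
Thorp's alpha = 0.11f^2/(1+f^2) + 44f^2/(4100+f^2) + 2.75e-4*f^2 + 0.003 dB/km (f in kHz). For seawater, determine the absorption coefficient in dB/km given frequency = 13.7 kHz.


2.09 dB/km


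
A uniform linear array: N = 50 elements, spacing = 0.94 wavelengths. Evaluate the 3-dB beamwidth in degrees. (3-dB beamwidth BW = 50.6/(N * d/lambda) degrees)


BW = 50.6 / (50 * 0.94) = 50.6 / 47.0 = 1.08

1.08 deg


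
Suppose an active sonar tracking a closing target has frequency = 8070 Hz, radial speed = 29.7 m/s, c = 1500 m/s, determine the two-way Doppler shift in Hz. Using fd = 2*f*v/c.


fd = 2*f*v/c = 2 * 8070 * 29.7 / 1500 = 319.57

319.57 Hz


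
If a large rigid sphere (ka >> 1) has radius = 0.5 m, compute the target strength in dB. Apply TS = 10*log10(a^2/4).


TS = 10*log10(0.5^2 / 4) = 10*log10(0.0625) = -12.04

-12.04 dB


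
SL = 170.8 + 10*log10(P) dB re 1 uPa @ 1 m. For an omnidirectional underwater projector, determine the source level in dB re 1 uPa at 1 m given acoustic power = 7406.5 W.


SL = 170.8 + 10*log10(7406.5) = 170.8 + 38.7 = 209.5

209.5 dB


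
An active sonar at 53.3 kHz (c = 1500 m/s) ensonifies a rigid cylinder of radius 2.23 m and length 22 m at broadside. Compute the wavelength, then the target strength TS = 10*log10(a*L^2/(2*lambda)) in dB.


Step 1: lambda = c/f = 1500/53300 = 0.02814 m
Step 2: TS = 10*log10(a*L^2/(2*lambda)) = 10*log10(2.23*22^2/(2*0.02814)) = 42.83

42.83 dB


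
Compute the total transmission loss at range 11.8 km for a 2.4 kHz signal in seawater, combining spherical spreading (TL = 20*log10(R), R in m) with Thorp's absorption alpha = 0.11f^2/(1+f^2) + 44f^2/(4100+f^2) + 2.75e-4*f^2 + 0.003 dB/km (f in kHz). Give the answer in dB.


Step 1 (Thorp): alpha = 0.11*5.76/(1+5.76) + 44*5.76/(4100+5.76) + 2.75e-4*5.76 + 0.003 = 0.16 dB/km
Step 2: TL_spread = 20*log10(11800) = 81.44 dB
Step 3: TL_abs = alpha*R = 0.16 * 11.8 = 1.89 dB
Step 4: TL_total = 81.44 + 1.89 = 83.33

83.33 dB


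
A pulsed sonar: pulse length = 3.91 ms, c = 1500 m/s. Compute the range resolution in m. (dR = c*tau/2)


dR = c*tau/2 = 1500 * 3.91e-3 / 2 = 2.9325

2.9325 m


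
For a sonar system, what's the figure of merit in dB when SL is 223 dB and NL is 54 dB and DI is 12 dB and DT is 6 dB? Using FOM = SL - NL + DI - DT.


FOM = SL - NL + DI - DT = 223 - 54 + 12 - 6 = 175

175 dB


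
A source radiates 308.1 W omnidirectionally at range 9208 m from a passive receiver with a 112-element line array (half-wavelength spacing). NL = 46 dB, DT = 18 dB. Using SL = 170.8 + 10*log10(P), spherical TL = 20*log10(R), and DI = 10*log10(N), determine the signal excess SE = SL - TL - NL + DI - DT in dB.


Step 1: SL = 170.8 + 10*log10(308.1) = 195.69 dB
Step 2: TL = 20*log10(9208) = 79.28 dB
Step 3: DI = 10*log10(112) = 20.49 dB
Step 4: SE = SL - TL - NL + DI - DT = 195.69 - 79.28 - 46 + 20.49 - 18 = 72.9

72.9 dB


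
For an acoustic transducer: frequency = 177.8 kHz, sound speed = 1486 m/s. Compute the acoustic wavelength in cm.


0.84 cm


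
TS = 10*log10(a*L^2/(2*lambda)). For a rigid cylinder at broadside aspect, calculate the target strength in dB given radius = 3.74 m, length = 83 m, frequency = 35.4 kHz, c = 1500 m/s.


lambda = 1500/35400 = 0.04237 m
TS = 10*log10(3.74*83^2/(2*0.04237)) = 54.83

54.83 dB


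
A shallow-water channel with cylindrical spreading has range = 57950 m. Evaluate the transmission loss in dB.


TL = 10*log10(57950) = 47.63

47.63 dB


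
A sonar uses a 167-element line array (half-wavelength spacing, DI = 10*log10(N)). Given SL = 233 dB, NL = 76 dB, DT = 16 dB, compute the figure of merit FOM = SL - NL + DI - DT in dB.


Step 1: DI = 10*log10(167) = 22.23 dB
Step 2: FOM = SL - NL + DI - DT = 233 - 76 + 22.23 - 16 = 163.23

163.23 dB


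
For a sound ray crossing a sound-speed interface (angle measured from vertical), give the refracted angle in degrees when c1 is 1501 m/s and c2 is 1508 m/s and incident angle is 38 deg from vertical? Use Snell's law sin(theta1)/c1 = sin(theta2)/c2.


sin(theta2) = (c2/c1)*sin(theta1) = (1508/1501)*sin(38 deg) = 0.61853
theta2 = arcsin(0.61853) = 38.21

38.21 deg


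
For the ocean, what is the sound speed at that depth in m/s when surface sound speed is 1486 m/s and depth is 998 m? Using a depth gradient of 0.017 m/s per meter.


c = 1486 + 0.017 * 998 = 1502.966

1502.966 m/s


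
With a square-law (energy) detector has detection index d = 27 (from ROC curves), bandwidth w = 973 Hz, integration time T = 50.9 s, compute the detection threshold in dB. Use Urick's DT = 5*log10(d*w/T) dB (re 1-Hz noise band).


13.56 dB


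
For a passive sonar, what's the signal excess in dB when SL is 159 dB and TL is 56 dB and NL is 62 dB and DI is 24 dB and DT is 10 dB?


SE = SL - TL - NL + DI - DT = 159 - 56 - 62 + 24 - 10 = 55

55 dB


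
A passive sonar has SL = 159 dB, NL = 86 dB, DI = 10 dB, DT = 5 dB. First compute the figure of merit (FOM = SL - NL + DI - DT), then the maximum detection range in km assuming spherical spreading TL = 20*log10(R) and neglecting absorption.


Step 1: FOM = SL - NL + DI - DT = 159 - 86 + 10 - 5 = 78 dB
Step 2: at max range FOM = TL = 20*log10(R), so R = 10^(78/20) = 7943.28 m = 7.94 km

7.94 km


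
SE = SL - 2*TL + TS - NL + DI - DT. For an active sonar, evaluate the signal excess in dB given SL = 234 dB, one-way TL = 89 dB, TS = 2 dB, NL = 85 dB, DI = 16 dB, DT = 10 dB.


-21 dB


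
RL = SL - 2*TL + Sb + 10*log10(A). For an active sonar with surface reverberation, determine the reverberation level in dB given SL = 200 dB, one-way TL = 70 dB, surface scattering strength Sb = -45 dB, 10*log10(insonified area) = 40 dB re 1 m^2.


RL = SL - 2*TL + Sb + 10*log10(A) = 200 - 2*70 + (-45) + 40 = 55

55 dB


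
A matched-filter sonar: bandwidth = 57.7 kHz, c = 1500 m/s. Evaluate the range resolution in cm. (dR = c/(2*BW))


dR = c/(2*BW) = 1500 / (2 * 57.7e3) = 0.013 m = 1.3 cm

1.3 cm


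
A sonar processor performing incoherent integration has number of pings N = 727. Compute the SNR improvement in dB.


14.31 dB


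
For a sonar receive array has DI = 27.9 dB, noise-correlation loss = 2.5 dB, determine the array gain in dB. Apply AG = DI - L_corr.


AG = DI - L_corr = 27.9 - 2.5 = 25.4

25.4 dB


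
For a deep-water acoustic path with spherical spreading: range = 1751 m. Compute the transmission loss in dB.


64.87 dB


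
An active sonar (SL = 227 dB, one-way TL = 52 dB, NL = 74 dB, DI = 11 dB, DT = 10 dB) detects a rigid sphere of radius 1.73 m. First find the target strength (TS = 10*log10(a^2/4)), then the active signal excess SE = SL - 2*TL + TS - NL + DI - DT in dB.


Step 1: TS = 10*log10(1.73^2/4) = -1.26 dB
Step 2: SE = SL - 2*TL + TS - NL + DI - DT = 227 - 2*52 + (-1.26) - 74 + 11 - 10 = 48.74

48.74 dB


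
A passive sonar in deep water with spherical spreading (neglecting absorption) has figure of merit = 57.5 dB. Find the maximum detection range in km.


0.75 km


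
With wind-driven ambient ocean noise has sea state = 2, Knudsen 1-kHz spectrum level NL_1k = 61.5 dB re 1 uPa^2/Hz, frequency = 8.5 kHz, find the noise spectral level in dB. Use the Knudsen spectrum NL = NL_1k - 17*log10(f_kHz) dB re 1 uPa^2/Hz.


NL = NL_1k - 17*log10(f_kHz) = 61.5 - 17*log10(8.5) = 61.5 - (15.8) = 45.7

45.7 dB


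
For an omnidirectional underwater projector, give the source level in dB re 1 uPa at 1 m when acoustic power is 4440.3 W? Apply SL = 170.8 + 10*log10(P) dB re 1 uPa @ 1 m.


207.27 dB


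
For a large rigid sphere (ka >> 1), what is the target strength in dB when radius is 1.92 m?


TS = 10*log10(1.92^2 / 4) = 10*log10(0.9216) = -0.35

-0.35 dB


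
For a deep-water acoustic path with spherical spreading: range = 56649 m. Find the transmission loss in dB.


TL = 20*log10(56649) = 95.06

95.06 dB


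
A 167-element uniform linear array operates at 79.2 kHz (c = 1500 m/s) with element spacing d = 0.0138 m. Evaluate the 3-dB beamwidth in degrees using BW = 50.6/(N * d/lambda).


0.42 deg


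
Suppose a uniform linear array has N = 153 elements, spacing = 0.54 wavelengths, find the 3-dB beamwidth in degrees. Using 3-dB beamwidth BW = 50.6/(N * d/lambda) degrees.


BW = 50.6 / (153 * 0.54) = 50.6 / 82.62 = 0.61

0.61 deg


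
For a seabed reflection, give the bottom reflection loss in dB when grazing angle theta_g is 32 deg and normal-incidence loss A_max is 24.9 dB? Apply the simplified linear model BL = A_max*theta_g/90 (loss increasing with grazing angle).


BL = A_max * theta_g / 90 = 24.9 * 32 / 90 = 8.85

8.85 dB


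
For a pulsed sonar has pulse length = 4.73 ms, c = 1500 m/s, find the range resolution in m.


dR = c*tau/2 = 1500 * 4.73e-3 / 2 = 3.5475

3.5475 m


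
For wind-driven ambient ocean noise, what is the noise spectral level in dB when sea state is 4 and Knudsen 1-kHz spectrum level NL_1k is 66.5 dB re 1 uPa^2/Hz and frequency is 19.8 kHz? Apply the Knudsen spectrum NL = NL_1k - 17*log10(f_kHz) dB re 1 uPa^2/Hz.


44.46 dB


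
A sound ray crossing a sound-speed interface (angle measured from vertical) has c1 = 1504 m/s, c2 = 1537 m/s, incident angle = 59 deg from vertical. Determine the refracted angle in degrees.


61.16 deg


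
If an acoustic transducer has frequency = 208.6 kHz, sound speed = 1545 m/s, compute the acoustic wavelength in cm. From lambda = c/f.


lambda = c/f = 1545 / 208600 = 0.0074 m = 0.74 cm

0.74 cm


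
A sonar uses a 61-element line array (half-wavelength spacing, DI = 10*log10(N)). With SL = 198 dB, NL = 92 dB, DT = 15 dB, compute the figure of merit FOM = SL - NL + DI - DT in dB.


Step 1: DI = 10*log10(61) = 17.85 dB
Step 2: FOM = SL - NL + DI - DT = 198 - 92 + 17.85 - 15 = 108.85

108.85 dB


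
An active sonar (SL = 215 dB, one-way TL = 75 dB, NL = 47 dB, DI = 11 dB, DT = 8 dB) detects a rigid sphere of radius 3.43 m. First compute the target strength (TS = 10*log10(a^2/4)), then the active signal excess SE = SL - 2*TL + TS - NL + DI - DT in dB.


Step 1: TS = 10*log10(3.43^2/4) = 4.69 dB
Step 2: SE = SL - 2*TL + TS - NL + DI - DT = 215 - 2*75 + (4.69) - 47 + 11 - 8 = 25.69

25.69 dB


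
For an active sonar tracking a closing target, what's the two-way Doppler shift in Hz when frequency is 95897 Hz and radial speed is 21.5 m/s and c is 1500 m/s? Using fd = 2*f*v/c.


2749.05 Hz


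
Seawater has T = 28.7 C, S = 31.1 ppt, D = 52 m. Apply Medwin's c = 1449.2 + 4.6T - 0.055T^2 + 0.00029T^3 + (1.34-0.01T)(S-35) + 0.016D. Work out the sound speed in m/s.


c = 1449.2 + 4.6*28.7 - 0.055*28.7^2 + 0.00029*28.7^3 + (1.34 - 0.01*28.7)*(31.1 - 35) + 0.016*52 = 1539.5

1539.5 m/s


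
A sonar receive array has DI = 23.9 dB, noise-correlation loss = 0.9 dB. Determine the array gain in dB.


AG = DI - L_corr = 23.9 - 0.9 = 23.0

23.0 dB


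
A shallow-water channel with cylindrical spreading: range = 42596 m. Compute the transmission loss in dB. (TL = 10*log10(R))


TL = 10*log10(42596) = 46.29

46.29 dB


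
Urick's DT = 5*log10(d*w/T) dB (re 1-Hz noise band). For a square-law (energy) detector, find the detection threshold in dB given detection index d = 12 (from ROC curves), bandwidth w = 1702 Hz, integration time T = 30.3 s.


14.14 dB


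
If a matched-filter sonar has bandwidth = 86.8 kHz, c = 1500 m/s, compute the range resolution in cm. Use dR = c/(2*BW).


0.86 cm


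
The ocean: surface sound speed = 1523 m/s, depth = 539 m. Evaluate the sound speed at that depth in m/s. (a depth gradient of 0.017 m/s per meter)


c = 1523 + 0.017 * 539 = 1532.163

1532.163 m/s


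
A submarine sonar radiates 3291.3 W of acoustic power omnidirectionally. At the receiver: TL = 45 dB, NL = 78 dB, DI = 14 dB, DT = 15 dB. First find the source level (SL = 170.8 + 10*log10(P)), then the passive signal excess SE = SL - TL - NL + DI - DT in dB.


Step 1: SL = 170.8 + 10*log10(3291.3) = 205.97 dB
Step 2: SE = SL - TL - NL + DI - DT = 205.97 - 45 - 78 + 14 - 15 = 81.97

81.97 dB


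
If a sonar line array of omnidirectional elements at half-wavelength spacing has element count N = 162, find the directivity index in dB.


DI = 10*log10(162) = 22.1

22.1 dB


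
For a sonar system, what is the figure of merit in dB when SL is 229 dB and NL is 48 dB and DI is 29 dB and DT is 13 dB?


197 dB


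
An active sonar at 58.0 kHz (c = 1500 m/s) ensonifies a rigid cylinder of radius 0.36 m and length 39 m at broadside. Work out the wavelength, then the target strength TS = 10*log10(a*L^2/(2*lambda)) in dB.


Step 1: lambda = c/f = 1500/58000 = 0.02586 m
Step 2: TS = 10*log10(a*L^2/(2*lambda)) = 10*log10(0.36*39^2/(2*0.02586)) = 40.25

40.25 dB


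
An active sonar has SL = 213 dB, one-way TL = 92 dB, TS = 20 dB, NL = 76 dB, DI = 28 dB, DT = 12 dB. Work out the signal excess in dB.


SE = SL - 2*TL + TS - NL + DI - DT = 213 - 2*92 + (20) - 76 + 28 - 12 = -11

-11 dB


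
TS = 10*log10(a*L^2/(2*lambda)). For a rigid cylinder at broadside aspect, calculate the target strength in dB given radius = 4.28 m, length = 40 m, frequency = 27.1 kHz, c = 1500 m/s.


lambda = 1500/27100 = 0.05535 m
TS = 10*log10(4.28*40^2/(2*0.05535)) = 47.91

47.91 dB


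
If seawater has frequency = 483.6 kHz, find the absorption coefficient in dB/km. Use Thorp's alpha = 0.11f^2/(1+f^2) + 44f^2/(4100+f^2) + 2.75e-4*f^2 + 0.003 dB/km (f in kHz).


107.669 dB/km


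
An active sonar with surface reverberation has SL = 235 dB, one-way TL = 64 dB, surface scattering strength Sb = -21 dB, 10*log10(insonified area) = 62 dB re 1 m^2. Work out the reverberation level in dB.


148 dB


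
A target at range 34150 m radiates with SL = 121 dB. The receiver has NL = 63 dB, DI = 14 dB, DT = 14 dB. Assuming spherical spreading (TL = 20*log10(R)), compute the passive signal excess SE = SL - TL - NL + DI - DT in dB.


Step 1: TL = 20*log10(34150) = 90.67 dB
Step 2: SE = 121 - 90.67 - 63 + 14 - 14 = -32.67

-32.67 dB


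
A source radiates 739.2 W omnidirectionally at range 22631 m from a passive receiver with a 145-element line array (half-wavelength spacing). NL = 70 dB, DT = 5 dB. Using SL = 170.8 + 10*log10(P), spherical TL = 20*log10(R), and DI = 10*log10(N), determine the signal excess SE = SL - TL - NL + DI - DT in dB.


Step 1: SL = 170.8 + 10*log10(739.2) = 199.49 dB
Step 2: TL = 20*log10(22631) = 87.09 dB
Step 3: DI = 10*log10(145) = 21.61 dB
Step 4: SE = SL - TL - NL + DI - DT = 199.49 - 87.09 - 70 + 21.61 - 5 = 59.01

59.01 dB


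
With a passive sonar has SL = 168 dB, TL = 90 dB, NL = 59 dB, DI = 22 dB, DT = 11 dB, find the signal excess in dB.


30 dB


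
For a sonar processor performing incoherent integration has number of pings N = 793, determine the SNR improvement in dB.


Gain = 5*log10(793) = 14.5

14.5 dB


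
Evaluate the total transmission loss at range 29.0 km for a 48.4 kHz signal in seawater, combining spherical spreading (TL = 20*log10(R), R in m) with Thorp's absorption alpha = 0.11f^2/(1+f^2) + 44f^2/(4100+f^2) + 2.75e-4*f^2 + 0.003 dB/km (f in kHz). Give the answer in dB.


Step 1 (Thorp): alpha = 0.11*2342.56/(1+2342.56) + 44*2342.56/(4100+2342.56) + 2.75e-4*2342.56 + 0.003 = 16.7559 dB/km
Step 2: TL_spread = 20*log10(29000) = 89.25 dB
Step 3: TL_abs = alpha*R = 16.7559 * 29.0 = 485.92 dB
Step 4: TL_total = 89.25 + 485.92 = 575.17

575.17 dB


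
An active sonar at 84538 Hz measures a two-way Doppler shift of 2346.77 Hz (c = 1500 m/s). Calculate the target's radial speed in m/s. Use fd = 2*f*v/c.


20.82 m/s


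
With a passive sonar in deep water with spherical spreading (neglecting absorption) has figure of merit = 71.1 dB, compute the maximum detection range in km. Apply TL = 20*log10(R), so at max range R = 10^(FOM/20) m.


At max range FOM = TL, so 20*log10(R) = 71.1
R = 10^(71.1/20) = 3589.22 m = 3.59 km

3.59 km


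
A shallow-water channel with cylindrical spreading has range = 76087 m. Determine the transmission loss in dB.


TL = 10*log10(76087) = 48.81

48.81 dB


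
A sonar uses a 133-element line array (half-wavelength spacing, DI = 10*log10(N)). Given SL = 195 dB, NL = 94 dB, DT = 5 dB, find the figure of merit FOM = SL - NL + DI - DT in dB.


Step 1: DI = 10*log10(133) = 21.24 dB
Step 2: FOM = SL - NL + DI - DT = 195 - 94 + 21.24 - 5 = 117.24

117.24 dB


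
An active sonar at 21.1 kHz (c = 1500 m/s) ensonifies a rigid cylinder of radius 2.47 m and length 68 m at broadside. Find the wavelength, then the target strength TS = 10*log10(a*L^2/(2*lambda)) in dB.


Step 1: lambda = c/f = 1500/21100 = 0.07109 m
Step 2: TS = 10*log10(a*L^2/(2*lambda)) = 10*log10(2.47*68^2/(2*0.07109)) = 49.05

49.05 dB


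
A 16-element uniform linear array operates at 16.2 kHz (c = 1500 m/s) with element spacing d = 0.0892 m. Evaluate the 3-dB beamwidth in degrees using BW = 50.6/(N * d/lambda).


3.28 deg


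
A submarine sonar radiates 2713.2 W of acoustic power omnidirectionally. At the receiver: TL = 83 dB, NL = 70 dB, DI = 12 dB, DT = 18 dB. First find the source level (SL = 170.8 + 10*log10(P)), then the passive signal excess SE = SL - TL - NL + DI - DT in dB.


Step 1: SL = 170.8 + 10*log10(2713.2) = 205.13 dB
Step 2: SE = SL - TL - NL + DI - DT = 205.13 - 83 - 70 + 12 - 18 = 46.13

46.13 dB


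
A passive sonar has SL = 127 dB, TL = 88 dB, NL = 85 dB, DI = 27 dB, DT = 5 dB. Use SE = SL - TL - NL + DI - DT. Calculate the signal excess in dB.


SE = SL - TL - NL + DI - DT = 127 - 88 - 85 + 27 - 5 = -24

-24 dB


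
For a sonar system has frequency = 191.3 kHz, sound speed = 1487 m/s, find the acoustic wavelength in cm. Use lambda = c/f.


lambda = c/f = 1487 / 191300 = 0.0078 m = 0.78 cm

0.78 cm


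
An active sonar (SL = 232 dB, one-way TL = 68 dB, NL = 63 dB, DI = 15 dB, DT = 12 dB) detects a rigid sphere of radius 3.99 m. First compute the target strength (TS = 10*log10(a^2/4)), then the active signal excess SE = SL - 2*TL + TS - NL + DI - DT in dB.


Step 1: TS = 10*log10(3.99^2/4) = 6.0 dB
Step 2: SE = SL - 2*TL + TS - NL + DI - DT = 232 - 2*68 + (6.0) - 63 + 15 - 12 = 42.0

42.0 dB


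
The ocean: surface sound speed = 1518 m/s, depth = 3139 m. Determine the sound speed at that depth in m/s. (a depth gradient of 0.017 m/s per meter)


c = 1518 + 0.017 * 3139 = 1571.363

1571.363 m/s


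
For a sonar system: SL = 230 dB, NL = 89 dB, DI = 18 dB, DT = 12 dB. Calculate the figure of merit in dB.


147 dB


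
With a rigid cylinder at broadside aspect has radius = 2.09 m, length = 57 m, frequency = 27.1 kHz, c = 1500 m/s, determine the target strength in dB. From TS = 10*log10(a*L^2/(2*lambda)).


lambda = 1500/27100 = 0.05535 m
TS = 10*log10(2.09*57^2/(2*0.05535)) = 47.88

47.88 dB


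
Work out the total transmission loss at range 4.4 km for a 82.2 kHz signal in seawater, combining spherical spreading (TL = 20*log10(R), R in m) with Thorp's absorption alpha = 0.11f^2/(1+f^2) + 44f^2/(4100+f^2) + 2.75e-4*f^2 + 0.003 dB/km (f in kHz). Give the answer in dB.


Step 1 (Thorp): alpha = 0.11*6756.84/(1+6756.84) + 44*6756.84/(4100+6756.84) + 2.75e-4*6756.84 + 0.003 = 29.3549 dB/km
Step 2: TL_spread = 20*log10(4400) = 72.87 dB
Step 3: TL_abs = alpha*R = 29.3549 * 4.4 = 129.16 dB
Step 4: TL_total = 72.87 + 129.16 = 202.03

202.03 dB


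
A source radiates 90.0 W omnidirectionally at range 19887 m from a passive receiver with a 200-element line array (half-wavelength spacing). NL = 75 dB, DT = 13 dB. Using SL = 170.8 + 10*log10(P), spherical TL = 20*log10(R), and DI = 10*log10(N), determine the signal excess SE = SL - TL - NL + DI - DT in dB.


39.38 dB


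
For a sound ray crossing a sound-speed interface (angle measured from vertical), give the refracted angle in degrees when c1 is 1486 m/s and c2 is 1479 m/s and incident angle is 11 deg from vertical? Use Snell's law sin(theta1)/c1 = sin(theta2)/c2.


sin(theta2) = (c2/c1)*sin(theta1) = (1479/1486)*sin(11 deg) = 0.18991
theta2 = arcsin(0.18991) = 10.95

10.95 deg


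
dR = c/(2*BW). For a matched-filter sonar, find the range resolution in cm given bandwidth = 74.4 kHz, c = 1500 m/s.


1.01 cm


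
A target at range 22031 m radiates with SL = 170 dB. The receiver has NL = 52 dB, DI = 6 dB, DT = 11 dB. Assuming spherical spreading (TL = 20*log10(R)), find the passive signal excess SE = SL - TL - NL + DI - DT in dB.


Step 1: TL = 20*log10(22031) = 86.86 dB
Step 2: SE = 170 - 86.86 - 52 + 6 - 11 = 26.14

26.14 dB


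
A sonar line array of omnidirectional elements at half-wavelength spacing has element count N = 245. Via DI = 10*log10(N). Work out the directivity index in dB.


DI = 10*log10(245) = 23.89

23.89 dB


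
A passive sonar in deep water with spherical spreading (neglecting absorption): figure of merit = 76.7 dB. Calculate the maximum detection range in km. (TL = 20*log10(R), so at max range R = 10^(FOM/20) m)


At max range FOM = TL, so 20*log10(R) = 76.7
R = 10^(76.7/20) = 6839.12 m = 6.84 km

6.84 km


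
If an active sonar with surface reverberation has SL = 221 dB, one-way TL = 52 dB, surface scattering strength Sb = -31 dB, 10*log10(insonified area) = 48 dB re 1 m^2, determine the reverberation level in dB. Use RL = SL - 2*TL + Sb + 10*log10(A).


RL = SL - 2*TL + Sb + 10*log10(A) = 221 - 2*52 + (-31) + 48 = 134

134 dB


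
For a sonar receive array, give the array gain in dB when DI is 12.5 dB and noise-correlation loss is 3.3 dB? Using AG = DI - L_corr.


9.2 dB


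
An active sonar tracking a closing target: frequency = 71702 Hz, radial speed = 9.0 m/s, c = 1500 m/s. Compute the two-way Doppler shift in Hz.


fd = 2*f*v/c = 2 * 71702 * 9.0 / 1500 = 860.42

860.42 Hz


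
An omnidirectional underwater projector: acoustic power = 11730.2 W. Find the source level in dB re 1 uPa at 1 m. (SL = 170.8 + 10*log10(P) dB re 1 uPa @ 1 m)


SL = 170.8 + 10*log10(11730.2) = 170.8 + 40.69 = 211.49

211.49 dB


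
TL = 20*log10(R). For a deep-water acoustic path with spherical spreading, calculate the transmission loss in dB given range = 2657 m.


TL = 20*log10(2657) = 68.49

68.49 dB


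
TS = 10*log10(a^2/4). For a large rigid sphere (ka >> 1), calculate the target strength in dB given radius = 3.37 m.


TS = 10*log10(3.37^2 / 4) = 10*log10(2.839225) = 4.53

4.53 dB


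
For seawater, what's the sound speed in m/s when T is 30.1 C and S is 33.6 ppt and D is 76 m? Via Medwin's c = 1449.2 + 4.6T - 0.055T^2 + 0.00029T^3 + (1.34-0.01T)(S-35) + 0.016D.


c = 1449.2 + 4.6*30.1 - 0.055*30.1^2 + 0.00029*30.1^3 + (1.34 - 0.01*30.1)*(33.6 - 35) + 0.016*76 = 1545.5

1545.5 m/s


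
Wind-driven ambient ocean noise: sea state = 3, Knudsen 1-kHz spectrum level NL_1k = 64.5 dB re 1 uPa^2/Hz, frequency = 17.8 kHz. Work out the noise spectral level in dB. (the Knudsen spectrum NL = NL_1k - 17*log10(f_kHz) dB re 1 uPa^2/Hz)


NL = NL_1k - 17*log10(f_kHz) = 64.5 - 17*log10(17.8) = 64.5 - (21.26) = 43.24

43.24 dB


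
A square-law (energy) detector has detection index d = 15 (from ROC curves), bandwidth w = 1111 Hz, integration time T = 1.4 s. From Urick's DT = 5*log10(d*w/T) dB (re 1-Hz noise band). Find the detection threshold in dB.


DT = 5*log10(d*w/T) = 5*log10(15 * 1111 / 1.4) = 5*log10(11903.57) = 20.38

20.38 dB


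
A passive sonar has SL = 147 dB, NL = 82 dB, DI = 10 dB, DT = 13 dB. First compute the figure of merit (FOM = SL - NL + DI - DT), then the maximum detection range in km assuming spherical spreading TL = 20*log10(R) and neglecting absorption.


Step 1: FOM = SL - NL + DI - DT = 147 - 82 + 10 - 13 = 62 dB
Step 2: at max range FOM = TL = 20*log10(R), so R = 10^(62/20) = 1258.93 m = 1.26 km

1.26 km


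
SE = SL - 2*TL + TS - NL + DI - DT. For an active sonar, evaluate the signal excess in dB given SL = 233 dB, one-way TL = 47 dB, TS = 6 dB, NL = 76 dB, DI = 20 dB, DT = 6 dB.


SE = SL - 2*TL + TS - NL + DI - DT = 233 - 2*47 + (6) - 76 + 20 - 6 = 83

83 dB


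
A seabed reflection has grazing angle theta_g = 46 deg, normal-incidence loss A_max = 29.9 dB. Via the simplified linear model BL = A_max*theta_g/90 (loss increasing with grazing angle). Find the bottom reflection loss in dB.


15.28 dB


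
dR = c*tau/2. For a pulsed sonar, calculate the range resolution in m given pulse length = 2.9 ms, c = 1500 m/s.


dR = c*tau/2 = 1500 * 2.9e-3 / 2 = 2.175

2.175 m


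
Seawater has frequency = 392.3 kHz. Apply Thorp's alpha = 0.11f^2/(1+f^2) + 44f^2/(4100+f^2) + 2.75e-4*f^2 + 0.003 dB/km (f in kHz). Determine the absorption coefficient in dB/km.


f^2 = 153899.29
alpha = 0.11*153899.29/(1+153899.29) + 44*153899.29/(4100+153899.29) + 2.75e-4*153899.29 + 0.003 = 85.294

85.294 dB/km


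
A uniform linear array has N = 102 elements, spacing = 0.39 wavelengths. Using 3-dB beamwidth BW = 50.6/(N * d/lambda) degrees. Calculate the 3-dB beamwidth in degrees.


1.27 deg


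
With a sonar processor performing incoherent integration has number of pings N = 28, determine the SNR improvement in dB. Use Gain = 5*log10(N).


7.24 dB


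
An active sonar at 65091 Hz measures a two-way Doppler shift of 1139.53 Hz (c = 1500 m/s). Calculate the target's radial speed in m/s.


13.13 m/s


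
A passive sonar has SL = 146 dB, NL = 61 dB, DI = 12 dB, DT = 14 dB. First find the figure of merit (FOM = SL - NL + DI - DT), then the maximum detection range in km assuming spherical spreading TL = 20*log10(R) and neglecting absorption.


Step 1: FOM = SL - NL + DI - DT = 146 - 61 + 12 - 14 = 83 dB
Step 2: at max range FOM = TL = 20*log10(R), so R = 10^(83/20) = 14125.38 m = 14.13 km

14.13 km


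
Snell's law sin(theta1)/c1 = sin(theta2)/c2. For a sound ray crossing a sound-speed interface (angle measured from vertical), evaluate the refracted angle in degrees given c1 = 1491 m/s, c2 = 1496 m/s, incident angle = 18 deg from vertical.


sin(theta2) = (c2/c1)*sin(theta1) = (1496/1491)*sin(18 deg) = 0.31005
theta2 = arcsin(0.31005) = 18.06

18.06 deg


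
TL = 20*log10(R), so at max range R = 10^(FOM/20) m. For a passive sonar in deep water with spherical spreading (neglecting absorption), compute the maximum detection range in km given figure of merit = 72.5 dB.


At max range FOM = TL, so 20*log10(R) = 72.5
R = 10^(72.5/20) = 4216.97 m = 4.22 km

4.22 km


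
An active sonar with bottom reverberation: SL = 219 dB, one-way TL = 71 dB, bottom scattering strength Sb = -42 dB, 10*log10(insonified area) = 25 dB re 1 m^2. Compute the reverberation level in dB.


RL = SL - 2*TL + Sb + 10*log10(A) = 219 - 2*71 + (-42) + 25 = 60

60 dB


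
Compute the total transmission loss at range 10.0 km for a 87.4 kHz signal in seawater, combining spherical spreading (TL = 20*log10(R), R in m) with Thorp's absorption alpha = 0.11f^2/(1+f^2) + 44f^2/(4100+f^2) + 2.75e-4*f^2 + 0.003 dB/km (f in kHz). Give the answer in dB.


Step 1 (Thorp): alpha = 0.11*7638.76/(1+7638.76) + 44*7638.76/(4100+7638.76) + 2.75e-4*7638.76 + 0.003 = 30.8458 dB/km
Step 2: TL_spread = 20*log10(10000) = 80.0 dB
Step 3: TL_abs = alpha*R = 30.8458 * 10.0 = 308.46 dB
Step 4: TL_total = 80.0 + 308.46 = 388.46

388.46 dB


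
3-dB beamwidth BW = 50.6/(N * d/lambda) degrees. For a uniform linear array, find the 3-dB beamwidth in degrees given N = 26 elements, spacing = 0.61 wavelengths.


3.19 deg


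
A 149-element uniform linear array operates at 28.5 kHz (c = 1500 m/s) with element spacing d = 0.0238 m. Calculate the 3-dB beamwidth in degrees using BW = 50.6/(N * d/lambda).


Step 1: lambda = 1500/28500 = 0.05263 m
Step 2: d/lambda = 0.0238/0.05263 = 0.4522
Step 3: BW = 50.6/(N * d/lambda) = 50.6/(149 * 0.4522) = 0.75

0.75 deg


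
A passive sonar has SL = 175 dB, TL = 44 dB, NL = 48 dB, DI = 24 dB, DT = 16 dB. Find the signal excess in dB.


SE = SL - TL - NL + DI - DT = 175 - 44 - 48 + 24 - 16 = 91

91 dB


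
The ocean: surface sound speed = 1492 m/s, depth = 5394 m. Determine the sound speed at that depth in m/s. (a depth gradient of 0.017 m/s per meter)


c = 1492 + 0.017 * 5394 = 1583.698

1583.698 m/s


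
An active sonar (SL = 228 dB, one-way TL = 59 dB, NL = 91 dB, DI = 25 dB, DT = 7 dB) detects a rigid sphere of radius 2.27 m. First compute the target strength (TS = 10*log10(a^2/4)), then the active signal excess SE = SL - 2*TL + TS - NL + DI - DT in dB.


Step 1: TS = 10*log10(2.27^2/4) = 1.1 dB
Step 2: SE = SL - 2*TL + TS - NL + DI - DT = 228 - 2*59 + (1.1) - 91 + 25 - 7 = 38.1

38.1 dB


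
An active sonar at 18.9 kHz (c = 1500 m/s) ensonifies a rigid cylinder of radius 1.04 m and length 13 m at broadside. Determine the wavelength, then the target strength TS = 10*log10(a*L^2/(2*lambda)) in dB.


Step 1: lambda = c/f = 1500/18900 = 0.07937 m
Step 2: TS = 10*log10(a*L^2/(2*lambda)) = 10*log10(1.04*13^2/(2*0.07937)) = 30.44

30.44 dB
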